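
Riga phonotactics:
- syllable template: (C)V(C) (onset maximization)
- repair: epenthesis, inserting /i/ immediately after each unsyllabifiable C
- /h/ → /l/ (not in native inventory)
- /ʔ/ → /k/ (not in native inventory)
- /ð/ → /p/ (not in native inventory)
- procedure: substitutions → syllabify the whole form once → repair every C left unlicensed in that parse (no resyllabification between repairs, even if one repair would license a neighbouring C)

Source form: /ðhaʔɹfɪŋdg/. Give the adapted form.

Substitution: /ð/ → /p/, /h/ → /l/, /ʔ/ → /k/, giving /plakɹfɪŋdg/.
Syllabifying with onset maximization leaves /p/, /ɹ/, /d/, /g/ stranded (at most one coda consonant is licensed; onsets are limited to one consonant).
Each unlicensed consonant becomes the onset of a new syllable: /p/ → /pi/, /ɹ/ → /ɹi/, /d/ → /di/, /g/ → /gi/.

pilakɹifɪŋdigi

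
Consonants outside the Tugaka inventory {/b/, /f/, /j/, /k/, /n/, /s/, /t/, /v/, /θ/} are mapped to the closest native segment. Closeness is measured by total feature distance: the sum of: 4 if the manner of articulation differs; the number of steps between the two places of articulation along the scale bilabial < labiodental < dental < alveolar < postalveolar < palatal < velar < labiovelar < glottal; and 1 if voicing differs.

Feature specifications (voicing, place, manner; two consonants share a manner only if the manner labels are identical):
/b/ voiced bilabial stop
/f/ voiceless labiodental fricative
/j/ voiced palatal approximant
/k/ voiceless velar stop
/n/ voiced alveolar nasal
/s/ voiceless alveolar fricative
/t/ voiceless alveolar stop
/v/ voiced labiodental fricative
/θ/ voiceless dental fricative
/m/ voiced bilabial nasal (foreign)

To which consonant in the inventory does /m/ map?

n

/n/ is closest: same manner (nasal), place distance 3 (bilabial→alveolar), same voicing; total 3. Next closest is /b/ at distance 4.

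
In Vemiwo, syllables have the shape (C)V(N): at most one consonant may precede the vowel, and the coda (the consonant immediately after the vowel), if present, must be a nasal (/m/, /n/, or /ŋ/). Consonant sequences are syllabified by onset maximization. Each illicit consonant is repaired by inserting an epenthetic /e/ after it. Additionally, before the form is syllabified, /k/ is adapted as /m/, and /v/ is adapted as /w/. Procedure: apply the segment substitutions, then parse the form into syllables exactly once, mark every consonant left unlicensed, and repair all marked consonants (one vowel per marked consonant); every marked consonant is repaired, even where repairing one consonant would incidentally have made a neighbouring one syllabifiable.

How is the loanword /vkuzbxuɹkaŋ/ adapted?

Substitution: /v/ → /w/, /k/ → /m/, giving /wmuzbxuɹmaŋ/.
Syllabifying with onset maximization leaves /w/, /z/, /b/, /ɹ/ stranded (only a nasal (/m/, /n/, or /ŋ/) is licensed in coda position; onsets are limited to one consonant).
Epenthesis after each stranded consonant: /w/ → /we/, /z/ → /ze/, /b/ → /be/, /ɹ/ → /ɹe/.

wemuzebexuɹemaŋ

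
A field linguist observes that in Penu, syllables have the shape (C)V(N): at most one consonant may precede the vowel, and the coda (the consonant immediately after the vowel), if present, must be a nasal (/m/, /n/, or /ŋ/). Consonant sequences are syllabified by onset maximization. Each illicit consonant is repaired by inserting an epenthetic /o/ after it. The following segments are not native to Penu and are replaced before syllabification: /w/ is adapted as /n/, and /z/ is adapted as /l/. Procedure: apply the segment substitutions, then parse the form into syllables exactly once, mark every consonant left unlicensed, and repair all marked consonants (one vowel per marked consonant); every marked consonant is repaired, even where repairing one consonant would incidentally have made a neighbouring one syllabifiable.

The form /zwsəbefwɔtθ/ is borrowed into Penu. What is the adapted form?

lonosəbefonɔtoθo

Substitution: /z/ → /l/, /w/ → /n/, giving /lnsəbefnɔtθ/.
Under (C)V(N), the unsyllabifiable consonants are /l/, /n/, /f/, /t/, /θ/ (only a nasal (/m/, /n/, or /ŋ/) is licensed in coda position; onsets are limited to one consonant).
Inserting the epenthetic vowel yields /l/ → /lo/, /n/ → /no/, /f/ → /fo/, /t/ → /to/, /θ/ → /θo/.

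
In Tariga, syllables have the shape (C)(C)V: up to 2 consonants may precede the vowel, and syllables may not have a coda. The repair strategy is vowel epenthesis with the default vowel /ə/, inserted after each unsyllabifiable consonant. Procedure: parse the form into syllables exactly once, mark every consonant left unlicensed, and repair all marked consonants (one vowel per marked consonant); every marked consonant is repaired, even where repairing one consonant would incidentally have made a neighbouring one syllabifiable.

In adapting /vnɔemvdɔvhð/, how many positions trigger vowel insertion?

The unsyllabifiable consonants are /m/, /v/, /h/, /ð/; each receives one epenthetic vowel.

4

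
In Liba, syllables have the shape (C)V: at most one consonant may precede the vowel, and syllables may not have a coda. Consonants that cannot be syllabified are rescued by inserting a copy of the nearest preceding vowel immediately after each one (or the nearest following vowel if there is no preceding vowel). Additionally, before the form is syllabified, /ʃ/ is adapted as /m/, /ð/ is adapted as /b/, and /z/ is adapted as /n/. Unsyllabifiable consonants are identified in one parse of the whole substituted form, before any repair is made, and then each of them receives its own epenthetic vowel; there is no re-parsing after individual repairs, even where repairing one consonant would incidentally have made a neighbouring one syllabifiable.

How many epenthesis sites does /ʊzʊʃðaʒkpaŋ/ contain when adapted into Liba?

4

After substitution the input is /ʊnʊmbaʒkpaŋ/.
The unsyllabifiable consonants are /m/, /ʒ/, /k/, /ŋ/; each receives one epenthetic vowel.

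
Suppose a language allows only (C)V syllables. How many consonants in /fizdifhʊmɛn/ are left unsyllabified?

3

The consonants /z/, /f/, /n/ cannot be parsed into a legal (C)V syllable (no codas are permitted; onsets are limited to one consonant).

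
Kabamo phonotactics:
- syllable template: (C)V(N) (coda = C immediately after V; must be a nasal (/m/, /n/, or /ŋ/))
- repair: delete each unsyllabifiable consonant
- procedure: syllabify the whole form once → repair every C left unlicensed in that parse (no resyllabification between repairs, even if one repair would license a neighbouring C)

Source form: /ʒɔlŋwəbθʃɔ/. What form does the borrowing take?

ʒɔwəʃɔ

Syllabifying with onset maximization leaves /l/, /ŋ/, /b/, /θ/ stranded (only a nasal (/m/, /n/, or /ŋ/) is licensed in coda position; onsets are limited to one consonant).
Each unlicensed consonant is deleted: /l/, /ŋ/, /b/, /θ/.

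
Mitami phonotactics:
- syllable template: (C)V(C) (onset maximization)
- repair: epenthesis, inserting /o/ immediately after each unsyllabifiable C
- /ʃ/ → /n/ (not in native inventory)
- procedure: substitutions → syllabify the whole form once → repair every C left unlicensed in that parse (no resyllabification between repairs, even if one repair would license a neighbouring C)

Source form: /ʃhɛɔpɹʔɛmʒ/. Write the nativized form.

Substitution: /ʃ/ → /n/, giving /nhɛɔpɹʔɛmʒ/.
Syllabifying with onset maximization leaves /n/, /ɹ/, /ʒ/ stranded (at most one coda consonant is licensed; onsets are limited to one consonant).
Each unlicensed consonant becomes the onset of a new syllable: /n/ → /no/, /ɹ/ → /ɹo/, /ʒ/ → /ʒo/.

nohɛɔpɹoʔɛmʒo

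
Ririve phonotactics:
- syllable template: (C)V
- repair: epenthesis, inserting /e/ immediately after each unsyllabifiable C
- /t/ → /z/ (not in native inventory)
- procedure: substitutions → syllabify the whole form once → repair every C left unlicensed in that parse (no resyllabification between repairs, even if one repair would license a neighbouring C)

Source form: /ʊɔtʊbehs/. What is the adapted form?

Substitution: /t/ → /z/, giving /ʊɔzʊbehs/.
Syllabifying with onset maximization leaves /h/, /s/ stranded (no codas are permitted; onsets are limited to one consonant).
Inserting the epenthetic vowel yields /h/ → /he/, /s/ → /se/.

ʊɔzʊbehese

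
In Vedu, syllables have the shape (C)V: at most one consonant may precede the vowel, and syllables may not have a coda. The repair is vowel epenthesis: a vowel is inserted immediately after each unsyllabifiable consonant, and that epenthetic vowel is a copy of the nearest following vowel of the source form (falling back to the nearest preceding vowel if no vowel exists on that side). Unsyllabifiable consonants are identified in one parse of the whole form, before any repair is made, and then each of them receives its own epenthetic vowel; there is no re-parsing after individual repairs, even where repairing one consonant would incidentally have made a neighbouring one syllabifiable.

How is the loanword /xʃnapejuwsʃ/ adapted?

xaʃanapejuwusuʃu

Syllabifying with onset maximization leaves /x/, /ʃ/, /w/, /s/, /ʃ/ stranded (no codas are permitted; onsets are limited to one consonant).
Epenthesis after each stranded consonant: /x/ → /xa/, /ʃ/ → /ʃa/, /w/ → /wu/, /s/ → /su/, /ʃ/ → /ʃu/.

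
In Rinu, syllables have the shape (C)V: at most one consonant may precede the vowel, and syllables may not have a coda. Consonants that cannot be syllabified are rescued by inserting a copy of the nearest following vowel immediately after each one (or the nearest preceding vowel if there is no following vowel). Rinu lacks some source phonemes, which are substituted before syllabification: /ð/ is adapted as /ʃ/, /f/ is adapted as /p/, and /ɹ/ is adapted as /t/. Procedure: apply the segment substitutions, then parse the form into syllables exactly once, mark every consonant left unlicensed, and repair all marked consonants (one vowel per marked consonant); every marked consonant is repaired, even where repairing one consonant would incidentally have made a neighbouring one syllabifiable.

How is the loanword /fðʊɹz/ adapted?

pʊʃʊtʊzʊ

Substitution: /f/ → /p/, /ð/ → /ʃ/, /ɹ/ → /t/, giving /pʃʊtz/.
Syllabifying with onset maximization leaves /p/, /t/, /z/ stranded (no codas are permitted; onsets are limited to one consonant).
Each unlicensed consonant becomes the onset of a new syllable: /p/ → /pʊ/, /t/ → /tʊ/, /z/ → /zʊ/.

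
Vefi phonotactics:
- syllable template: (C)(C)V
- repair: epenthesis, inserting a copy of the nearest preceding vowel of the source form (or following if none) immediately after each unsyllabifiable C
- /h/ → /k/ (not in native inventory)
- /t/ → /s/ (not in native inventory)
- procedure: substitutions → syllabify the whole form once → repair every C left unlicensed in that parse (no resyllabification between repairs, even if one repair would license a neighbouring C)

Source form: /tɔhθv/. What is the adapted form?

Substitution: /t/ → /s/, /h/ → /k/, giving /sɔkθv/.
Under (C)(C)V, the unsyllabifiable consonants are /k/, /θ/, /v/ (no codas are permitted; onsets may contain at most 2 consonants).
Each unlicensed consonant becomes the onset of a new syllable: /k/ → /kɔ/, /θ/ → /θɔ/, /v/ → /vɔ/.

sɔkɔθɔvɔ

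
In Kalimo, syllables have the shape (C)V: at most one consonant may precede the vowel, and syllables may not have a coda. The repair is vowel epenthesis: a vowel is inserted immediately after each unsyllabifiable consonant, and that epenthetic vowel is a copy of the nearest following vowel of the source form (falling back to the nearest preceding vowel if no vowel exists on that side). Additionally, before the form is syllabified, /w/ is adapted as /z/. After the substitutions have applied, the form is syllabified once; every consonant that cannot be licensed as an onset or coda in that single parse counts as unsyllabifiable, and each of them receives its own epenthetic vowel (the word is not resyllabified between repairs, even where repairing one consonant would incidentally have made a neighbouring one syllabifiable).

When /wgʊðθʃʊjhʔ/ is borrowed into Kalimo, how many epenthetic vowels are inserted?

6

After substitution the input is /zgʊðθʃʊjhʔ/.
The unsyllabifiable consonants are /z/, /ð/, /θ/, /j/, /h/, /ʔ/; each receives one epenthetic vowel.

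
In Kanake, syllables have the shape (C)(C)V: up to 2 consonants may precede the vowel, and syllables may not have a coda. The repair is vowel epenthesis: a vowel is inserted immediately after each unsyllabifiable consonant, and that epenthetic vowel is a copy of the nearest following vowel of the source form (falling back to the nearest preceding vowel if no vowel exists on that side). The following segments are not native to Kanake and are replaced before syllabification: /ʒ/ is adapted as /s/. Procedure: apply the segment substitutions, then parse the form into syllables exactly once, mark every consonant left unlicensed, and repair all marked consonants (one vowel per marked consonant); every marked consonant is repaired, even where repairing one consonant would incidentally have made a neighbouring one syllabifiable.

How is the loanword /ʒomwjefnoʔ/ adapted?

Substitution: /ʒ/ → /s/, giving /somwjefnoʔ/.
Under (C)(C)V, the unsyllabifiable consonants are /m/, /ʔ/ (no codas are permitted; onsets may contain at most 2 consonants).
Inserting the epenthetic vowel yields /m/ → /me/, /ʔ/ → /ʔo/.

somewjefnoʔo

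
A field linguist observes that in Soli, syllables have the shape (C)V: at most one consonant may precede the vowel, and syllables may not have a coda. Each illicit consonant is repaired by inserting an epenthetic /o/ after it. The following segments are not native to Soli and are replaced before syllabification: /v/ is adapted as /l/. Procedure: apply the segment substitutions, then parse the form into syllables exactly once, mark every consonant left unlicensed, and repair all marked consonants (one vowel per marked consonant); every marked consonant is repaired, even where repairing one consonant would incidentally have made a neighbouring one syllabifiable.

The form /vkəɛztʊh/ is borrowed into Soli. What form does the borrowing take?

Substitution: /v/ → /l/, giving /lkəɛztʊh/.
Under (C)V, the unsyllabifiable consonants are /l/, /z/, /h/ (no codas are permitted; onsets are limited to one consonant).
Each unlicensed consonant becomes the onset of a new syllable: /l/ → /lo/, /z/ → /zo/, /h/ → /ho/.

lokəɛzotʊho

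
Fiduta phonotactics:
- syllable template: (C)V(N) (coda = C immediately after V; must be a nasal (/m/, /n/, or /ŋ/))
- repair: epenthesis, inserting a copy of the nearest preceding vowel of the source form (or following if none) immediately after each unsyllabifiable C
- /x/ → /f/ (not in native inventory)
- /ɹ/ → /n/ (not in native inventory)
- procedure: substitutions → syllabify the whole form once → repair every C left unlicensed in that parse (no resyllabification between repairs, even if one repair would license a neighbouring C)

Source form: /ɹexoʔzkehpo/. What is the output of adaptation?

Substitution: /ɹ/ → /n/, /x/ → /f/, giving /nefoʔzkehpo/.
Syllabifying with onset maximization leaves /ʔ/, /z/, /h/ stranded (only a nasal (/m/, /n/, or /ŋ/) is licensed in coda position; onsets are limited to one consonant).
Each unlicensed consonant becomes the onset of a new syllable: /ʔ/ → /ʔo/, /z/ → /zo/, /h/ → /he/.

nefoʔozokehepo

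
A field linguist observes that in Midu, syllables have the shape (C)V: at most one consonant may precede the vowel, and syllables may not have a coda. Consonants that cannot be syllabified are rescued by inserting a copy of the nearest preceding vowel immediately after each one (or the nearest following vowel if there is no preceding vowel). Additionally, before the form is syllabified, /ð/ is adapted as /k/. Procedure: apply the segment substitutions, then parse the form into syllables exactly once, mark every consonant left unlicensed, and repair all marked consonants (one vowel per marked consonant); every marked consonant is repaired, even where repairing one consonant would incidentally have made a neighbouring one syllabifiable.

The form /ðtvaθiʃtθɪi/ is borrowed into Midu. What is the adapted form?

Substitution: /ð/ → /k/, giving /ktvaθiʃtθɪi/.
Under (C)V, the unsyllabifiable consonants are /k/, /t/, /ʃ/, /t/ (no codas are permitted; onsets are limited to one consonant).
Each unlicensed consonant becomes the onset of a new syllable: /k/ → /ka/, /t/ → /ta/, /ʃ/ → /ʃi/, /t/ → /ti/.

katavaθiʃitiθɪi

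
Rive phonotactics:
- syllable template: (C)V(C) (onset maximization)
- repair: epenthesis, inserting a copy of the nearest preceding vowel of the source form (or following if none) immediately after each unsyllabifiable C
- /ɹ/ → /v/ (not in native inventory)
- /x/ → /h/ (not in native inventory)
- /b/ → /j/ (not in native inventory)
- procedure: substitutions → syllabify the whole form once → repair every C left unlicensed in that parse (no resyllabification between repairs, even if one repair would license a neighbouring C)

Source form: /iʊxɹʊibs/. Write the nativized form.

Substitution: /x/ → /h/, /ɹ/ → /v/, /b/ → /j/, giving /iʊhvʊijs/.
The consonants /s/ cannot be parsed into a legal (C)V(C) syllable (at most one coda consonant is licensed; onsets are limited to one consonant).
Epenthesis after each stranded consonant: /s/ → /si/.

iʊhvʊijsi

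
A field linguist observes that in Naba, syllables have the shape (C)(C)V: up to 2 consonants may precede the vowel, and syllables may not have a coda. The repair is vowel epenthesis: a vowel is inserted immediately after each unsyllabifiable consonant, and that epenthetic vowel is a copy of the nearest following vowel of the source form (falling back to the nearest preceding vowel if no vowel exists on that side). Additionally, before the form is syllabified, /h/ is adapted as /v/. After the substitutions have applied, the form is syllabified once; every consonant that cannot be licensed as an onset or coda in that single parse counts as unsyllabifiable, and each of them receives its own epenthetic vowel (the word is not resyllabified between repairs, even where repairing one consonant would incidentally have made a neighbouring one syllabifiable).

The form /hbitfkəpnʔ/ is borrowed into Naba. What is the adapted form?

vbitəfkəpənəʔə

Substitution: /h/ → /v/, giving /vbitfkəpnʔ/.
Syllabifying with onset maximization leaves /t/, /p/, /n/, /ʔ/ stranded (no codas are permitted; onsets may contain at most 2 consonants).
Each unlicensed consonant becomes the onset of a new syllable: /t/ → /tə/, /p/ → /pə/, /n/ → /nə/, /ʔ/ → /ʔə/.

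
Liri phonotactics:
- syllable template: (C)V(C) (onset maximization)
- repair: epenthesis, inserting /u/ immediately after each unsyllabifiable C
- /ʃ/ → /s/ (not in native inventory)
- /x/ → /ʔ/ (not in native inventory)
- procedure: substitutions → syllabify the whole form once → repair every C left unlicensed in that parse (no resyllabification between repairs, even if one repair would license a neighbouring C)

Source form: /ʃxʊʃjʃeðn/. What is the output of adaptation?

Substitution: /ʃ/ → /s/, /x/ → /ʔ/, giving /sʔʊsjseðn/.
Under (C)V(C), the unsyllabifiable consonants are /s/, /j/, /n/ (at most one coda consonant is licensed; onsets are limited to one consonant).
Epenthesis after each stranded consonant: /s/ → /su/, /j/ → /ju/, /n/ → /nu/.

suʔʊsjuseðnu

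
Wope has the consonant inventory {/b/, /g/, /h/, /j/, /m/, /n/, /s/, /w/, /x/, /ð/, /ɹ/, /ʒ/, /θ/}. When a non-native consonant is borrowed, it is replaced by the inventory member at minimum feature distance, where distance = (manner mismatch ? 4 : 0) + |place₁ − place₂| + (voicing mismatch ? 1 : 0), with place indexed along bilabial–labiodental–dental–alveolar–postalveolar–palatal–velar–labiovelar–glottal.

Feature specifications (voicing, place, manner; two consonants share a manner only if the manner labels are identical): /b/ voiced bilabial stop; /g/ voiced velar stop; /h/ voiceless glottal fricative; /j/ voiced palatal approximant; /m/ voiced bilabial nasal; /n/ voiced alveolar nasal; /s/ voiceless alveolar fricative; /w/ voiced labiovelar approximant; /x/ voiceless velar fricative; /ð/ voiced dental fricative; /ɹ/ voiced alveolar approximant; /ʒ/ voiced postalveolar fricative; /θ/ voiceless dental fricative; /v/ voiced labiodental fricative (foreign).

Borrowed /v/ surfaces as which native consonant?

/ð/ is closest: same manner (fricative), place distance 1 (labiodental→dental), same voicing; total 1. Next closest is /θ/ at distance 2.

ð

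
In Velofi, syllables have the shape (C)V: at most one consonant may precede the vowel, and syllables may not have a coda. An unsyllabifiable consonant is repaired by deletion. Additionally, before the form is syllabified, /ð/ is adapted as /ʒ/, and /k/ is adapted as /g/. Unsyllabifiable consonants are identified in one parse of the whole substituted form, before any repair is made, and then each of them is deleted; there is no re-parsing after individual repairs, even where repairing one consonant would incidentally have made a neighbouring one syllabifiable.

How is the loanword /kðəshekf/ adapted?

Substitution: /k/ → /g/, /ð/ → /ʒ/, giving /gʒəshegf/.
Under (C)V, the unsyllabifiable consonants are /g/, /s/, /g/, /f/ (no codas are permitted; onsets are limited to one consonant).
Each unlicensed consonant is deleted: /g/, /s/, /g/, /f/.

ʒəhe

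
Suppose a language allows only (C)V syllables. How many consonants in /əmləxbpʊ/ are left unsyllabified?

3

The consonants /m/, /x/, /b/ cannot be parsed into a legal (C)V syllable (no codas are permitted; onsets are limited to one consonant).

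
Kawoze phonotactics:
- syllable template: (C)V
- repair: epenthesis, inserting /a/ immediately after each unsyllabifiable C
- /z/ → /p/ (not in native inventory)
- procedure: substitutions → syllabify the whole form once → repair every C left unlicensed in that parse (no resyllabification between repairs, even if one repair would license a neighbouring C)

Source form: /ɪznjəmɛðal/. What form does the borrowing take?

Substitution: /z/ → /p/, giving /ɪpnjəmɛðal/.
Under (C)V, the unsyllabifiable consonants are /p/, /n/, /l/ (no codas are permitted; onsets are limited to one consonant).
Each unlicensed consonant becomes the onset of a new syllable: /p/ → /pa/, /n/ → /na/, /l/ → /la/.

ɪpanajəmɛðala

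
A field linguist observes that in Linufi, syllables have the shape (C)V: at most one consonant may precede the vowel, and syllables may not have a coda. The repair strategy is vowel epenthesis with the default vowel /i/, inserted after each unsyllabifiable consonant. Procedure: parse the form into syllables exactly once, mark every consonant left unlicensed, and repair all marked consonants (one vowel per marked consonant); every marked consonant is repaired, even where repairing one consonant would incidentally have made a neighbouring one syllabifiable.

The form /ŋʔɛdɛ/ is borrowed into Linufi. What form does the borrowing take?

ŋiʔɛdɛ

The consonants /ŋ/ cannot be parsed into a legal (C)V syllable (no codas are permitted; onsets are limited to one consonant).
Epenthesis after each stranded consonant: /ŋ/ → /ŋi/.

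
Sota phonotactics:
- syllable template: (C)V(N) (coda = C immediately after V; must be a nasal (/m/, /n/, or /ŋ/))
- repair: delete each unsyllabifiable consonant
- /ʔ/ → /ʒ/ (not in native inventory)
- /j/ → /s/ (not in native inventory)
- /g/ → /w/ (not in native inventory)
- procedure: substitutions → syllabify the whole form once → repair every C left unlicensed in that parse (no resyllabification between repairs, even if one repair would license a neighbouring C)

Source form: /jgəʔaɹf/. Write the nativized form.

Substitution: /j/ → /s/, /g/ → /w/, /ʔ/ → /ʒ/, giving /swəʒaɹf/.
Syllabifying with onset maximization leaves /s/, /ɹ/, /f/ stranded (only a nasal (/m/, /n/, or /ŋ/) is licensed in coda position; onsets are limited to one consonant).
Each unlicensed consonant is deleted: /s/, /ɹ/, /f/.

wəʒa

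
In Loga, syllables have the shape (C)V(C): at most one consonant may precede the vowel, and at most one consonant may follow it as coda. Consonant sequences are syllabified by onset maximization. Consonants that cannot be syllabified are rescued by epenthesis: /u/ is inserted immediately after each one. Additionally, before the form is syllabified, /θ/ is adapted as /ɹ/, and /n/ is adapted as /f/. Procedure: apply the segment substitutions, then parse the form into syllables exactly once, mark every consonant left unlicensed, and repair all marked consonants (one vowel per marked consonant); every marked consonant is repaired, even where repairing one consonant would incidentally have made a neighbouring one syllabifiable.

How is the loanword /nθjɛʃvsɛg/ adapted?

Substitution: /n/ → /f/, /θ/ → /ɹ/, giving /fɹjɛʃvsɛg/.
Syllabifying with onset maximization leaves /f/, /ɹ/, /v/ stranded (at most one coda consonant is licensed; onsets are limited to one consonant).
Inserting the epenthetic vowel yields /f/ → /fu/, /ɹ/ → /ɹu/, /v/ → /vu/.

fuɹujɛʃvusɛg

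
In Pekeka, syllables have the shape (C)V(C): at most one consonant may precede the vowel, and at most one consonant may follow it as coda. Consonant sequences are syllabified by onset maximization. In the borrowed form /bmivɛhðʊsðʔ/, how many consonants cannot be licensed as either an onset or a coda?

3

Syllabifying with onset maximization leaves /b/, /ð/, /ʔ/ stranded (at most one coda consonant is licensed; onsets are limited to one consonant).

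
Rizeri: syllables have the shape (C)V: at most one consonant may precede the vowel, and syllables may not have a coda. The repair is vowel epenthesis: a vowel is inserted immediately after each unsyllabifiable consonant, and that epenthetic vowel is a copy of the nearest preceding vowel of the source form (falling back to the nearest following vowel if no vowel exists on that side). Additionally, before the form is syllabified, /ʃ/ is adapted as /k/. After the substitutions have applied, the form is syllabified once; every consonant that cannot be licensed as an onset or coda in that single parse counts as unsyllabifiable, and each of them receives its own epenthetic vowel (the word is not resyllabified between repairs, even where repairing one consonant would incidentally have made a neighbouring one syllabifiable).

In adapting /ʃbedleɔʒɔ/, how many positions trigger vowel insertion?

After substitution the input is /kbedleɔʒɔ/.
The unsyllabifiable consonants are /k/, /d/; each receives one epenthetic vowel.

2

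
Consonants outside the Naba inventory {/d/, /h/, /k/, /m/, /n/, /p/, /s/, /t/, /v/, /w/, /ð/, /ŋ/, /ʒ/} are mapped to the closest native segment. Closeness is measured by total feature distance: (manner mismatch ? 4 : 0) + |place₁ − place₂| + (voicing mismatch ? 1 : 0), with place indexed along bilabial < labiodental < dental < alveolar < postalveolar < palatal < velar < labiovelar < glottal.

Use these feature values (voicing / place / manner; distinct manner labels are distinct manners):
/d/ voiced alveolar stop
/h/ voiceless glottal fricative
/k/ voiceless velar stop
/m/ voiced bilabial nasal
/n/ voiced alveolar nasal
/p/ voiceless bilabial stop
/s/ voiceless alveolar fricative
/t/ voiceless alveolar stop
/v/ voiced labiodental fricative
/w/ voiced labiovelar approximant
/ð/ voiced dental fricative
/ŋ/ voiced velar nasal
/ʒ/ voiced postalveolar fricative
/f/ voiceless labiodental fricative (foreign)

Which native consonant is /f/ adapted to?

v

/v/ is closest: same manner (fricative), place distance 0 (labiodental→labiodental), voicing differs (+1); total 1. Next closest is /s/ at distance 2.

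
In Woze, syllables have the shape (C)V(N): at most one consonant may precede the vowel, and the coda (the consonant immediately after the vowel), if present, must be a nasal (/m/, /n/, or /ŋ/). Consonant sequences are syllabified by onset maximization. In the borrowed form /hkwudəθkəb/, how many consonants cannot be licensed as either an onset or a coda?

4

The consonants /h/, /k/, /θ/, /b/ cannot be parsed into a legal (C)V(N) syllable (only a nasal (/m/, /n/, or /ŋ/) is licensed in coda position; onsets are limited to one consonant).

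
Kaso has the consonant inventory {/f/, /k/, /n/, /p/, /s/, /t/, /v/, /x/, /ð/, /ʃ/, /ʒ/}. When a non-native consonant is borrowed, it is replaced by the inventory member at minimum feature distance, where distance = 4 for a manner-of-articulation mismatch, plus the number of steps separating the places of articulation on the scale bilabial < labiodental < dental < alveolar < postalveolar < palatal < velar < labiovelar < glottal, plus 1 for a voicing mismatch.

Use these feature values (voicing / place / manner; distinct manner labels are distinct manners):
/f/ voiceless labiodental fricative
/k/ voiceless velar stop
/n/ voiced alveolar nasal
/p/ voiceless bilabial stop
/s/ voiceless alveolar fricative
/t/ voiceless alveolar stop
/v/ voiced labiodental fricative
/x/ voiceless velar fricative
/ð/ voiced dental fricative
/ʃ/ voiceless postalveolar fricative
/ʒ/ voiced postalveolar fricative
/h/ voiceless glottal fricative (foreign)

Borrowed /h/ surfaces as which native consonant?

x

/x/ is closest: same manner (fricative), place distance 2 (glottal→velar), same voicing; total 2. Next closest is /ʃ/ at distance 4.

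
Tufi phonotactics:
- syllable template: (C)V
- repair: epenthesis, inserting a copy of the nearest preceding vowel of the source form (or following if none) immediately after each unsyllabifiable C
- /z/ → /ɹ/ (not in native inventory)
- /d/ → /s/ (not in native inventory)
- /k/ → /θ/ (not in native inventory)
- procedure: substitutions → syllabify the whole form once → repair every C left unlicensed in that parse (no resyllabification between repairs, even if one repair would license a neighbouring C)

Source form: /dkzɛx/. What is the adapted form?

sɛθɛɹɛxɛ

Substitution: /d/ → /s/, /k/ → /θ/, /z/ → /ɹ/, giving /sθɹɛx/.
Syllabifying with onset maximization leaves /s/, /θ/, /x/ stranded (no codas are permitted; onsets are limited to one consonant).
Epenthesis after each stranded consonant: /s/ → /sɛ/, /θ/ → /θɛ/, /x/ → /xɛ/.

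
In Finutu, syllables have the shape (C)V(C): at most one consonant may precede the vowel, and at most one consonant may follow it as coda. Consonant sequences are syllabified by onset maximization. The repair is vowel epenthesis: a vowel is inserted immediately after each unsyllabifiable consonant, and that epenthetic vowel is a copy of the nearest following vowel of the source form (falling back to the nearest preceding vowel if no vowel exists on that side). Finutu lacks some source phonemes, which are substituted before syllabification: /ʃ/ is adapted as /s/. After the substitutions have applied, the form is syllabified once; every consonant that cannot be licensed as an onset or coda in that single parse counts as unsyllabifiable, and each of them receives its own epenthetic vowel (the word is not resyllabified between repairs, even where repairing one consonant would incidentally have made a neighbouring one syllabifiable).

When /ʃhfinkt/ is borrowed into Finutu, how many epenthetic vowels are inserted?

4

After substitution the input is /shfinkt/.
The unsyllabifiable consonants are /s/, /h/, /k/, /t/; each receives one epenthetic vowel.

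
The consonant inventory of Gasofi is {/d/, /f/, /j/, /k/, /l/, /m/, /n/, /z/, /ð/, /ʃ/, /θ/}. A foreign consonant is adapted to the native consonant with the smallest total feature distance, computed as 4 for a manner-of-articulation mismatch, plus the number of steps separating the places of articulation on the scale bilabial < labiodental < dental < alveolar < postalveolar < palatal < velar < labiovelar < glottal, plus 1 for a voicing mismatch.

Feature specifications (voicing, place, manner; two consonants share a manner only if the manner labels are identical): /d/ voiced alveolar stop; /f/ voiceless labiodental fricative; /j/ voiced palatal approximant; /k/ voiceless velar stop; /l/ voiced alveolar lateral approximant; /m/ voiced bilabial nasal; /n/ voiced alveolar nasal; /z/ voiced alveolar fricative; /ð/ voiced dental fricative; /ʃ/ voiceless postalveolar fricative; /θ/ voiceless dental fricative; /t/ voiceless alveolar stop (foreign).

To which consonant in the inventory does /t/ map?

/d/ is closest: same manner (stop), place distance 0 (alveolar→alveolar), voicing differs (+1); total 1. Next closest is /k/ at distance 3.

d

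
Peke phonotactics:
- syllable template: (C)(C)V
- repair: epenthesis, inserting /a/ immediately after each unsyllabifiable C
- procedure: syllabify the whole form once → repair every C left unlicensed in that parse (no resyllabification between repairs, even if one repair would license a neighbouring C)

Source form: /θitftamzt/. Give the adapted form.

Syllabifying with onset maximization leaves /t/, /m/, /z/, /t/ stranded (no codas are permitted; onsets may contain at most 2 consonants).
Each unlicensed consonant becomes the onset of a new syllable: /t/ → /ta/, /m/ → /ma/, /z/ → /za/, /t/ → /ta/.

θitaftamazata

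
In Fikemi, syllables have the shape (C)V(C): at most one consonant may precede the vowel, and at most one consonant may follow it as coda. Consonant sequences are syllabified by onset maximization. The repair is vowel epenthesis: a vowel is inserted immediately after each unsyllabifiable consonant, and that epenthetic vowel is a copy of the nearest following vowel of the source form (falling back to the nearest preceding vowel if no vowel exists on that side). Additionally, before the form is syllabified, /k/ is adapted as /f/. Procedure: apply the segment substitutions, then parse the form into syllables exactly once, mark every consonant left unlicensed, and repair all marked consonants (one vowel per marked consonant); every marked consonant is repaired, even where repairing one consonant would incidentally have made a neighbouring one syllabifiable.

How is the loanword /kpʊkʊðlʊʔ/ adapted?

fʊpʊfʊðlʊʔ

Substitution: /k/ → /f/, giving /fpʊfʊðlʊʔ/.
Under (C)V(C), the unsyllabifiable consonants are /f/ (at most one coda consonant is licensed; onsets are limited to one consonant).
Each unlicensed consonant becomes the onset of a new syllable: /f/ → /fʊ/.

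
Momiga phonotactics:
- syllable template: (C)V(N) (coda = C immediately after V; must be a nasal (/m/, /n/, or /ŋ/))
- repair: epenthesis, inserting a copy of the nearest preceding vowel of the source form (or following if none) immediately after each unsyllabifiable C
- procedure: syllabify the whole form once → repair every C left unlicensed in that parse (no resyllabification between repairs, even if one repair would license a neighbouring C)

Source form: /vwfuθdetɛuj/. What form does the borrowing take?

vuwufuθudetɛuju

Syllabifying with onset maximization leaves /v/, /w/, /θ/, /j/ stranded (only a nasal (/m/, /n/, or /ŋ/) is licensed in coda position; onsets are limited to one consonant).
Inserting the epenthetic vowel yields /v/ → /vu/, /w/ → /wu/, /θ/ → /θu/, /j/ → /ju/.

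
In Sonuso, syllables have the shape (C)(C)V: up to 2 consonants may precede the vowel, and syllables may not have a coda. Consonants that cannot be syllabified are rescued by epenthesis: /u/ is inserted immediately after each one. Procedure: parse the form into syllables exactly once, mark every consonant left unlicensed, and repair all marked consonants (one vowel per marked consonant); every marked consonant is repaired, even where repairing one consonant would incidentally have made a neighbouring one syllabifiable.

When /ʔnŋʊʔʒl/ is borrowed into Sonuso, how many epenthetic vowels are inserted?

The unsyllabifiable consonants are /ʔ/, /ʔ/, /ʒ/, /l/; each receives one epenthetic vowel.

4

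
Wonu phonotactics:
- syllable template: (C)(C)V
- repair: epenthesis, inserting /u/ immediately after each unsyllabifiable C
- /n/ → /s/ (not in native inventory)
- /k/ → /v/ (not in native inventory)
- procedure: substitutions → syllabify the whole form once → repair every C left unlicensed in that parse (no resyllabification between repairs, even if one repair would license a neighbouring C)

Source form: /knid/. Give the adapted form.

Substitution: /k/ → /v/, /n/ → /s/, giving /vsid/.
Syllabifying with onset maximization leaves /d/ stranded (no codas are permitted; onsets may contain at most 2 consonants).
Inserting the epenthetic vowel yields /d/ → /du/.

vsidu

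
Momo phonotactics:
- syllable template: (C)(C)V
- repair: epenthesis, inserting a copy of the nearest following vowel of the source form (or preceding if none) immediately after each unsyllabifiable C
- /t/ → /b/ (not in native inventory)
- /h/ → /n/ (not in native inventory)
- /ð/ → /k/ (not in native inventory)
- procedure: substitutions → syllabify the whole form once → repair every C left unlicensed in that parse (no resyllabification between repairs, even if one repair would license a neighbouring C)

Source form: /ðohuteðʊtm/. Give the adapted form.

konubekʊbʊmʊ

Substitution: /ð/ → /k/, /h/ → /n/, /t/ → /b/, giving /konubekʊbm/.
The consonants /b/, /m/ cannot be parsed into a legal (C)(C)V syllable (no codas are permitted; onsets may contain at most 2 consonants).
Inserting the epenthetic vowel yields /b/ → /bʊ/, /m/ → /mʊ/.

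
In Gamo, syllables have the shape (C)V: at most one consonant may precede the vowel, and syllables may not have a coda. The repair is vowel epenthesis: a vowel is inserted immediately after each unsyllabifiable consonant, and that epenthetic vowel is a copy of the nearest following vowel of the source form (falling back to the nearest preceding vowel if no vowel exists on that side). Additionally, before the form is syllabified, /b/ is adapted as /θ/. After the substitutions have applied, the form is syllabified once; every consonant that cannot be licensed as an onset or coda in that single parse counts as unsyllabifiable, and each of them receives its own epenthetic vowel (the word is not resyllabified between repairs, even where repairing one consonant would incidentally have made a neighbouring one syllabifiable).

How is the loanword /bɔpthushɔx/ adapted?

θɔputuhusɔhɔxɔ

Substitution: /b/ → /θ/, giving /θɔpthushɔx/.
The consonants /p/, /t/, /s/, /x/ cannot be parsed into a legal (C)V syllable (no codas are permitted; onsets are limited to one consonant).
Inserting the epenthetic vowel yields /p/ → /pu/, /t/ → /tu/, /s/ → /sɔ/, /x/ → /xɔ/.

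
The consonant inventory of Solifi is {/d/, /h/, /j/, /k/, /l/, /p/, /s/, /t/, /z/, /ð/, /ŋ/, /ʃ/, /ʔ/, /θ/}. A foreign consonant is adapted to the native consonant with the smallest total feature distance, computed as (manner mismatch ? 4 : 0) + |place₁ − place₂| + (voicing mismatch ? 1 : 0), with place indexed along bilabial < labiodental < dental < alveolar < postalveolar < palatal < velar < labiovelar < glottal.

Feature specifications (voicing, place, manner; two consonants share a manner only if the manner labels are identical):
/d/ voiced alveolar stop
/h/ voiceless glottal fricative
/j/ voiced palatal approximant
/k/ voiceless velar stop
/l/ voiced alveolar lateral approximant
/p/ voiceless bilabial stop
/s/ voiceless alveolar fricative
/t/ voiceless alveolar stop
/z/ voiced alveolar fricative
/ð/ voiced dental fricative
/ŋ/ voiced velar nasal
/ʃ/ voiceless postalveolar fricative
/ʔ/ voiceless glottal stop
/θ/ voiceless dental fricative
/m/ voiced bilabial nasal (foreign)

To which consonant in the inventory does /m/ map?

/p/ is closest: manner differs (nasal→stop, +4), place distance 0 (bilabial→bilabial), voicing differs (+1); total 5. Next closest is /ð/ at distance 6.

p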